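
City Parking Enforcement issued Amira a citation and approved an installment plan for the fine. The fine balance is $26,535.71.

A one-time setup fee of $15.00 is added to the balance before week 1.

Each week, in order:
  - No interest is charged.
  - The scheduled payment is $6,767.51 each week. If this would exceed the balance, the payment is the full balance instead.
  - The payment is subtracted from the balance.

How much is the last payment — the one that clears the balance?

Week 1: opening $26,550.71; payment $6,767.51; balance $19,783.20
Week 2: opening $19,783.20; payment $6,767.51; balance $13,015.69
Week 3: opening $13,015.69; payment $6,767.51; balance $6,248.18
Week 4: opening $6,248.18; payment $6,248.18; balance $0.00

$6,248.18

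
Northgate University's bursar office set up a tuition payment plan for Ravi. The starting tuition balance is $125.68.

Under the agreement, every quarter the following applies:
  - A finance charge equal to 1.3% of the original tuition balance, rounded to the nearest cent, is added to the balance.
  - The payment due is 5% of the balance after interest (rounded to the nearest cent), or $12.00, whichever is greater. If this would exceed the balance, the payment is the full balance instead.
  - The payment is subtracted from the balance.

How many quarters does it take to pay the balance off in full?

# | Opening | Interest | Payment | End bal
1 | $125.68 | $1.63 | $12.00 | $115.31
2 | $115.31 | $1.63 | $12.00 | $104.94
3 | $104.94 | $1.63 | $12.00 | $94.57
4 | $94.57 | $1.63 | $12.00 | $84.20
5 | $84.20 | $1.63 | $12.00 | $73.83
6 | $73.83 | $1.63 | $12.00 | $63.46
7 | $63.46 | $1.63 | $12.00 | $53.09
8 | $53.09 | $1.63 | $12.00 | $42.72
9 | $42.72 | $1.63 | $12.00 | $32.35
10 | $32.35 | $1.63 | $12.00 | $21.98
11 | $21.98 | $1.63 | $12.00 | $11.61
12 | $11.61 | $1.63 | $12.00 | $1.24
13 | $1.24 | $1.63 | $2.87 | $0.00
Balance reaches $0.00 in quarter 13.

13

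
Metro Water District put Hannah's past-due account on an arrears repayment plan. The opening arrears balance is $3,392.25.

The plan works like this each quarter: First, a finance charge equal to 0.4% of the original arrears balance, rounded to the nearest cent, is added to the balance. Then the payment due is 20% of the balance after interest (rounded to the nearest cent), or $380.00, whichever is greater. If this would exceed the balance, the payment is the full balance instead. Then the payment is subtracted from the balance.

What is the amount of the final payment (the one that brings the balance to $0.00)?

Quarter 1: $3,392.25 +$13.57 interest = $3,405.82; pay $681.16 → $2,724.66
Quarter 2: $2,724.66 +$13.57 interest = $2,738.23; pay $547.65 → $2,190.58
Quarter 3: $2,190.58 +$13.57 interest = $2,204.15; pay $440.83 → $1,763.32
Quarter 4: $1,763.32 +$13.57 interest = $1,776.89; pay $380.00 → $1,396.89
Quarter 5: $1,396.89 +$13.57 interest = $1,410.46; pay $380.00 → $1,030.46
Quarter 6: $1,030.46 +$13.57 interest = $1,044.03; pay $380.00 → $664.03
Quarter 7: $664.03 +$13.57 interest = $677.60; pay $380.00 → $297.60
Quarter 8: $297.60 +$13.57 interest = $311.17; pay $311.17 → $0.00

$311.17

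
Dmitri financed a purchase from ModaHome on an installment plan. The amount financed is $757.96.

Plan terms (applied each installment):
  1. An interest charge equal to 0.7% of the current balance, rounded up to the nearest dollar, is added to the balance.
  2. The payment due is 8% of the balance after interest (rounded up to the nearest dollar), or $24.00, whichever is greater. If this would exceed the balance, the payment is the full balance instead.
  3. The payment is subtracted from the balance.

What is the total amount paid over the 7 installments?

$347.00

Installment 1: opening $757.96; interest $6.00 → $763.96; payment $62.00; balance $701.96
Installment 2: opening $701.96; interest $5.00 → $706.96; payment $57.00; balance $649.96
Installment 3: opening $649.96; interest $5.00 → $654.96; payment $53.00; balance $601.96
Installment 4: opening $601.96; interest $5.00 → $606.96; payment $49.00; balance $557.96
Installment 5: opening $557.96; interest $4.00 → $561.96; payment $45.00; balance $516.96
Installment 6: opening $516.96; interest $4.00 → $520.96; payment $42.00; balance $478.96
Installment 7: opening $478.96; interest $4.00 → $482.96; payment $39.00; balance $443.96
Total paid: $347.00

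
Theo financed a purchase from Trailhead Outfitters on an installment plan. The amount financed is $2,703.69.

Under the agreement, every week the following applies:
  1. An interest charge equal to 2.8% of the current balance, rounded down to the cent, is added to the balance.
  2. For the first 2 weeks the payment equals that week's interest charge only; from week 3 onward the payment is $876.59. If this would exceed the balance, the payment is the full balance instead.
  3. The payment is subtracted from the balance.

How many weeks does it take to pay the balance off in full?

6

Week 1: $2,703.69 +$75.70 interest = $2,779.39; pay $75.70 → $2,703.69
Week 2: $2,703.69 +$75.70 interest = $2,779.39; pay $75.70 → $2,703.69
Week 3: $2,703.69 +$75.70 interest = $2,779.39; pay $876.59 → $1,902.80
Week 4: $1,902.80 +$53.27 interest = $1,956.07; pay $876.59 → $1,079.48
Week 5: $1,079.48 +$30.22 interest = $1,109.70; pay $876.59 → $233.11
Week 6: $233.11 +$6.52 interest = $239.63; pay $239.63 → $0.00
Balance reaches $0.00 in week 6.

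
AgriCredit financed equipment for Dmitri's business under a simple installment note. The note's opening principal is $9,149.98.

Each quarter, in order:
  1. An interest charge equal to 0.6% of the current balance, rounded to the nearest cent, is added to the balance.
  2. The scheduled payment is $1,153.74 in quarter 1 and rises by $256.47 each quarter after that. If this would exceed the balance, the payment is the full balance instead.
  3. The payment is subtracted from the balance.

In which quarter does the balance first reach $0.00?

6

Quarter 1: opening $9,149.98; interest $54.90 → $9,204.88; payment $1,153.74; balance $8,051.14
Quarter 2: opening $8,051.14; interest $48.31 → $8,099.45; payment $1,410.21; balance $6,689.24
Quarter 3: opening $6,689.24; interest $40.14 → $6,729.38; payment $1,666.68; balance $5,062.70
Quarter 4: opening $5,062.70; interest $30.38 → $5,093.08; payment $1,923.15; balance $3,169.93
Quarter 5: opening $3,169.93; interest $19.02 → $3,188.95; payment $2,179.62; balance $1,009.33
Quarter 6: opening $1,009.33; interest $6.06 → $1,015.39; payment $1,015.39; balance $0.00
Balance reaches $0.00 in quarter 6.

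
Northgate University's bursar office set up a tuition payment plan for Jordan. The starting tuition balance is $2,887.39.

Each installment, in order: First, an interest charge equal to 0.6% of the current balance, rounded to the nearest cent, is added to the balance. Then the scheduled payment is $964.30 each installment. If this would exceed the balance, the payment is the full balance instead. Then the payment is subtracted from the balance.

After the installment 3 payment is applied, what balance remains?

$29.38

Installment 1: opening $2,887.39; interest $17.32 → $2,904.71; payment $964.30; balance $1,940.41
Installment 2: opening $1,940.41; interest $11.64 → $1,952.05; payment $964.30; balance $987.75
Installment 3: opening $987.75; interest $5.93 → $993.68; payment $964.30; balance $29.38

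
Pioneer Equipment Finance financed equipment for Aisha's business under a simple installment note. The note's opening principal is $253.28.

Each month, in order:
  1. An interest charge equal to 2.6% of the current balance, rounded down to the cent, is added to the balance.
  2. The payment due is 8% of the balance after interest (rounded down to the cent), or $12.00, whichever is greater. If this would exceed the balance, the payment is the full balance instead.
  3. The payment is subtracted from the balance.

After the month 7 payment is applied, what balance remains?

# | Opening | Interest | Payment | End bal
1 | $253.28 | $6.58 | $20.78 | $239.08
2 | $239.08 | $6.21 | $19.62 | $225.67
3 | $225.67 | $5.86 | $18.52 | $213.01
4 | $213.01 | $5.53 | $17.48 | $201.06
5 | $201.06 | $5.22 | $16.50 | $189.78
6 | $189.78 | $4.93 | $15.57 | $179.14
7 | $179.14 | $4.65 | $14.70 | $169.09

$169.09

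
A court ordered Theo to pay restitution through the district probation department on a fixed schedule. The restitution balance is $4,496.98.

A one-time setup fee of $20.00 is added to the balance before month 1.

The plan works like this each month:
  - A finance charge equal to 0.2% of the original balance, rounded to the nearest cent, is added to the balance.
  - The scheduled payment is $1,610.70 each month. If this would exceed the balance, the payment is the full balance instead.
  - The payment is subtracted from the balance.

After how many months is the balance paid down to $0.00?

Month 1: opening $4,516.98; interest $8.99 → $4,525.97; payment $1,610.70; balance $2,915.27
Month 2: opening $2,915.27; interest $8.99 → $2,924.26; payment $1,610.70; balance $1,313.56
Month 3: opening $1,313.56; interest $8.99 → $1,322.55; payment $1,322.55; balance $0.00
Balance reaches $0.00 in month 3.

3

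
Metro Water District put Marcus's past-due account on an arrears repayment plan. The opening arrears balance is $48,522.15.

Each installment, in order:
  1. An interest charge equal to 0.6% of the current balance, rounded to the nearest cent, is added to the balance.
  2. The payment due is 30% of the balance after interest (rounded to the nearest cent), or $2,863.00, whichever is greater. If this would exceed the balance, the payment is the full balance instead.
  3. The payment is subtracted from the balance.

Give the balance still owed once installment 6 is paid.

# | Opening | Interest | Payment | End bal
1 | $48,522.15 | $291.13 | $14,643.98 | $34,169.30
2 | $34,169.30 | $205.02 | $10,312.30 | $24,062.02
3 | $24,062.02 | $144.37 | $7,261.92 | $16,944.47
4 | $16,944.47 | $101.67 | $5,113.84 | $11,932.30
5 | $11,932.30 | $71.59 | $3,601.17 | $8,402.72
6 | $8,402.72 | $50.42 | $2,863.00 | $5,590.14

$5,590.14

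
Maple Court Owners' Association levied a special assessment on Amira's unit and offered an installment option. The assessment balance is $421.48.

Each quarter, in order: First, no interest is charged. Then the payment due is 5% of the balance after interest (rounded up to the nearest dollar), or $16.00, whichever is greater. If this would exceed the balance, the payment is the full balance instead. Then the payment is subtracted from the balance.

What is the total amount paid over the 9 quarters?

Quarter 1: opening $421.48; payment $22.00; balance $399.48
Quarter 2: opening $399.48; payment $20.00; balance $379.48
Quarter 3: opening $379.48; payment $19.00; balance $360.48
Quarter 4: opening $360.48; payment $19.00; balance $341.48
Quarter 5: opening $341.48; payment $18.00; balance $323.48
Quarter 6: opening $323.48; payment $17.00; balance $306.48
Quarter 7: opening $306.48; payment $16.00; balance $290.48
Quarter 8: opening $290.48; payment $16.00; balance $274.48
Quarter 9: opening $274.48; payment $16.00; balance $258.48
Total paid: $163.00

$163.00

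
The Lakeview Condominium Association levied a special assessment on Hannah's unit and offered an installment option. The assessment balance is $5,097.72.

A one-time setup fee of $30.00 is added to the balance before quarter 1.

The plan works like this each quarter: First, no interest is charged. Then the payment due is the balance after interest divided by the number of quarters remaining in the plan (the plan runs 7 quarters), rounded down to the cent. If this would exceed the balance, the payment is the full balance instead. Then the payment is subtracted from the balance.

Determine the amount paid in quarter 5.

Quarter 1: opening $5,127.72; payment $732.53; balance $4,395.19
Quarter 2: opening $4,395.19; payment $732.53; balance $3,662.66
Quarter 3: opening $3,662.66; payment $732.53; balance $2,930.13
Quarter 4: opening $2,930.13; payment $732.53; balance $2,197.60
Quarter 5: opening $2,197.60; payment $732.53; balance $1,465.07

$732.53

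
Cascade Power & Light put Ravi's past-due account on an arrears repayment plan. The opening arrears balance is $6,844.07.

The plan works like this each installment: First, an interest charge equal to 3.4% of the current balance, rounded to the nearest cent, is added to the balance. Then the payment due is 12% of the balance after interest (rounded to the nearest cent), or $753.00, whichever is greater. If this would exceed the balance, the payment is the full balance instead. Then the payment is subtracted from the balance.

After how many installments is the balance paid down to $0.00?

11

Installment 1: $6,844.07 +$232.70 interest = $7,076.77; pay $849.21 → $6,227.56
Installment 2: $6,227.56 +$211.74 interest = $6,439.30; pay $772.72 → $5,666.58
Installment 3: $5,666.58 +$192.66 interest = $5,859.24; pay $753.00 → $5,106.24
Installment 4: $5,106.24 +$173.61 interest = $5,279.85; pay $753.00 → $4,526.85
Installment 5: $4,526.85 +$153.91 interest = $4,680.76; pay $753.00 → $3,927.76
Installment 6: $3,927.76 +$133.54 interest = $4,061.30; pay $753.00 → $3,308.30
Installment 7: $3,308.30 +$112.48 interest = $3,420.78; pay $753.00 → $2,667.78
Installment 8: $2,667.78 +$90.70 interest = $2,758.48; pay $753.00 → $2,005.48
Installment 9: $2,005.48 +$68.19 interest = $2,073.67; pay $753.00 → $1,320.67
Installment 10: $1,320.67 +$44.90 interest = $1,365.57; pay $753.00 → $612.57
Installment 11: $612.57 +$20.83 interest = $633.40; pay $633.40 → $0.00
Balance reaches $0.00 in installment 11.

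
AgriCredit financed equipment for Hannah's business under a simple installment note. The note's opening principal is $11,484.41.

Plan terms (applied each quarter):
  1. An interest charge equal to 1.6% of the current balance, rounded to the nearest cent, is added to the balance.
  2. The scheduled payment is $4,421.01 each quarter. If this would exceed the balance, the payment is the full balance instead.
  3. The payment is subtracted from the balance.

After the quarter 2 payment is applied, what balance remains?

# | Opening | Interest | Payment | End bal
1 | $11,484.41 | $183.75 | $4,421.01 | $7,247.15
2 | $7,247.15 | $115.95 | $4,421.01 | $2,942.09

$2,942.09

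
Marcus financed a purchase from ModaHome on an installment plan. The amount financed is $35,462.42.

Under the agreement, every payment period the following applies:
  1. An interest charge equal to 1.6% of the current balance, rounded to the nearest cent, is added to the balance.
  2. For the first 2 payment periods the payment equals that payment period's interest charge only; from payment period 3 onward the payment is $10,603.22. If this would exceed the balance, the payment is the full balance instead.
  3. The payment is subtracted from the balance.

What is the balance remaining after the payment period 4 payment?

Payment period 1: $35,462.42 +$567.40 interest = $36,029.82; pay $567.40 → $35,462.42
Payment period 2: $35,462.42 +$567.40 interest = $36,029.82; pay $567.40 → $35,462.42
Payment period 3: $35,462.42 +$567.40 interest = $36,029.82; pay $10,603.22 → $25,426.60
Payment period 4: $25,426.60 +$406.83 interest = $25,833.43; pay $10,603.22 → $15,230.21

$15,230.21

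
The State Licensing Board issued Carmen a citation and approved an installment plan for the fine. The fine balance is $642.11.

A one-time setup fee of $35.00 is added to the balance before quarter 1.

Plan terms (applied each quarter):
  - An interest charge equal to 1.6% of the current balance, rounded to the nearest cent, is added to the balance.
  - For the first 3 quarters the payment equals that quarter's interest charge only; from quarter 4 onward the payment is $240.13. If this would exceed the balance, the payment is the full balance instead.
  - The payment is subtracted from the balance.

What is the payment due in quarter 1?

$10.83

Quarter 1: opening $677.11; interest $10.83 → $687.94; payment $10.83; balance $677.11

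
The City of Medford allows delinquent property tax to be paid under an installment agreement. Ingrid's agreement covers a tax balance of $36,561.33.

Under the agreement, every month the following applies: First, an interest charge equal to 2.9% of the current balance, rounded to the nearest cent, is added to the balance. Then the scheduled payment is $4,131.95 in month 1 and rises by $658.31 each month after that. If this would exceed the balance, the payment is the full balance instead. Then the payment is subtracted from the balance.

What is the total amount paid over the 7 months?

$41,331.66

Month 1: opening $36,561.33; interest $1,060.28 → $37,621.61; payment $4,131.95; balance $33,489.66
Month 2: opening $33,489.66; interest $971.20 → $34,460.86; payment $4,790.26; balance $29,670.60
Month 3: opening $29,670.60; interest $860.45 → $30,531.05; payment $5,448.57; balance $25,082.48
Month 4: opening $25,082.48; interest $727.39 → $25,809.87; payment $6,106.88; balance $19,702.99
Month 5: opening $19,702.99; interest $571.39 → $20,274.38; payment $6,765.19; balance $13,509.19
Month 6: opening $13,509.19; interest $391.77 → $13,900.96; payment $7,423.50; balance $6,477.46
Month 7: opening $6,477.46; interest $187.85 → $6,665.31; payment $6,665.31; balance $0.00
Total paid: $41,331.66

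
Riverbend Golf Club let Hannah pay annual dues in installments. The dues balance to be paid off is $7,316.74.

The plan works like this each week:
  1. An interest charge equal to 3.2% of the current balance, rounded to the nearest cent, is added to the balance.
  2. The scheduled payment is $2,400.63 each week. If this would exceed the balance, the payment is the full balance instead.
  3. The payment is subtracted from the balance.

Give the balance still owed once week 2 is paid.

Week 1: opening $7,316.74; interest $234.14 → $7,550.88; payment $2,400.63; balance $5,150.25
Week 2: opening $5,150.25; interest $164.81 → $5,315.06; payment $2,400.63; balance $2,914.43

$2,914.43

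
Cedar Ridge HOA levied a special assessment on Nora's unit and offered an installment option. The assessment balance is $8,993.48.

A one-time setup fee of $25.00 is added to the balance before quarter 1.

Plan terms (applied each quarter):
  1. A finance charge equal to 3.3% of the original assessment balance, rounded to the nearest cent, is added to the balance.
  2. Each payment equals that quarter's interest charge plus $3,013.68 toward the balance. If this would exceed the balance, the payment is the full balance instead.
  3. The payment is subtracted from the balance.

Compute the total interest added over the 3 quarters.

Quarter 1: $9,018.48 +$296.78 interest = $9,315.26; pay $3,310.46 → $6,004.80
Quarter 2: $6,004.80 +$296.78 interest = $6,301.58; pay $3,310.46 → $2,991.12
Quarter 3: $2,991.12 +$296.78 interest = $3,287.90; pay $3,287.90 → $0.00
Total interest: $296.78 + $296.78 + $296.78 = $890.34

$890.34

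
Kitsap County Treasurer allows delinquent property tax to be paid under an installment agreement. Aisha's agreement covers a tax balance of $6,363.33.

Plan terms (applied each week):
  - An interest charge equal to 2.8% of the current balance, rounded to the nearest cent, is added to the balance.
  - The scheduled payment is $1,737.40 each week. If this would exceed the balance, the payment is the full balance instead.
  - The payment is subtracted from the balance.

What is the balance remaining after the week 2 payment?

$3,201.21

Week 1: $6,363.33 +$178.17 interest = $6,541.50; pay $1,737.40 → $4,804.10
Week 2: $4,804.10 +$134.51 interest = $4,938.61; pay $1,737.40 → $3,201.21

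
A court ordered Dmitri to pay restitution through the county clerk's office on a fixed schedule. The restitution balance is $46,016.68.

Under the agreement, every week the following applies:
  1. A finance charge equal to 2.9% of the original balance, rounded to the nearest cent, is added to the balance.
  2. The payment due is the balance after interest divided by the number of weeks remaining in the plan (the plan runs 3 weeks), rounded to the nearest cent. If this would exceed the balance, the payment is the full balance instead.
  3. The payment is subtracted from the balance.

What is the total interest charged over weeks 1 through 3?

$4,003.44

# | Opening | Interest | Payment | End bal
1 | $46,016.68 | $1,334.48 | $15,783.72 | $31,567.44
2 | $31,567.44 | $1,334.48 | $16,450.96 | $16,450.96
3 | $16,450.96 | $1,334.48 | $17,785.44 | $0.00
Total interest: $1,334.48 + $1,334.48 + $1,334.48 = $4,003.44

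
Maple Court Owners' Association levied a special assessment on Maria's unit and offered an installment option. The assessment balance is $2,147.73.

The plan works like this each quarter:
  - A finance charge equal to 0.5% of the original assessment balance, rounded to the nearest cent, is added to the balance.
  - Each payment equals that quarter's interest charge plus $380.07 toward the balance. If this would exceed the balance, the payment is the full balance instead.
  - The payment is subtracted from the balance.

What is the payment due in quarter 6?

Quarter 1: opening $2,147.73; interest $10.74 → $2,158.47; payment $390.81; balance $1,767.66
Quarter 2: opening $1,767.66; interest $10.74 → $1,778.40; payment $390.81; balance $1,387.59
Quarter 3: opening $1,387.59; interest $10.74 → $1,398.33; payment $390.81; balance $1,007.52
Quarter 4: opening $1,007.52; interest $10.74 → $1,018.26; payment $390.81; balance $627.45
Quarter 5: opening $627.45; interest $10.74 → $638.19; payment $390.81; balance $247.38
Quarter 6: opening $247.38; interest $10.74 → $258.12; payment $258.12; balance $0.00

$258.12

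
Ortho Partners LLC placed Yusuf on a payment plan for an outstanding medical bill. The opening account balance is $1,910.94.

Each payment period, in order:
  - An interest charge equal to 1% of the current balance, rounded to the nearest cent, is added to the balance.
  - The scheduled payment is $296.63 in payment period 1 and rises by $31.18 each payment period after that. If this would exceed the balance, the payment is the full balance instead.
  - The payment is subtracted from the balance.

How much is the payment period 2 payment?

Payment period 1: opening $1,910.94; interest $19.11 → $1,930.05; payment $296.63; balance $1,633.42
Payment period 2: opening $1,633.42; interest $16.33 → $1,649.75; payment $327.81; balance $1,321.94

$327.81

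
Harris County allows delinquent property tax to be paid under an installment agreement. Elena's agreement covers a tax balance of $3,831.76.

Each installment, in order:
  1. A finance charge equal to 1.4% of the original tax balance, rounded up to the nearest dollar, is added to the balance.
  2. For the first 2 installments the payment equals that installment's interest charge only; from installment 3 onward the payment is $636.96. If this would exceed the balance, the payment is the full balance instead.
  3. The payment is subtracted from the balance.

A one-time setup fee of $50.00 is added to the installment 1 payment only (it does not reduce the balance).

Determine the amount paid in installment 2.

$54.00

Installment 1: $3,831.76 +$54.00 interest = $3,885.76; pay $54.00 (+ $50.00 fee) → $3,831.76
Installment 2: $3,831.76 +$54.00 interest = $3,885.76; pay $54.00 → $3,831.76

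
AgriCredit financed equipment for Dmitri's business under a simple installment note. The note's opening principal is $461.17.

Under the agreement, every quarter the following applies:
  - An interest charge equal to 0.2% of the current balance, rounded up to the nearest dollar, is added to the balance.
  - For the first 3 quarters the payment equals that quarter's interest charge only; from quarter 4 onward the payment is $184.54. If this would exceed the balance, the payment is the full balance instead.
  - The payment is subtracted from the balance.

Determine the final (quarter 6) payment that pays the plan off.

$95.09

Quarter 1: opening $461.17; interest $1.00 → $462.17; payment $1.00; balance $461.17
Quarter 2: opening $461.17; interest $1.00 → $462.17; payment $1.00; balance $461.17
Quarter 3: opening $461.17; interest $1.00 → $462.17; payment $1.00; balance $461.17
Quarter 4: opening $461.17; interest $1.00 → $462.17; payment $184.54; balance $277.63
Quarter 5: opening $277.63; interest $1.00 → $278.63; payment $184.54; balance $94.09
Quarter 6: opening $94.09; interest $1.00 → $95.09; payment $95.09; balance $0.00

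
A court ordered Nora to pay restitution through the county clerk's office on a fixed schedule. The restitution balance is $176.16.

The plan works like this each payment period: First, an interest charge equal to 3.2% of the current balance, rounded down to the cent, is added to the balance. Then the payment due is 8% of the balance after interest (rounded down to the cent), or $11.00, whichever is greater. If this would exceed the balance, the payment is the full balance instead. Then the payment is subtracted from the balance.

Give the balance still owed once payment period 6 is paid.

$129.04

Payment period 1: opening $176.16; interest $5.63 → $181.79; payment $14.54; balance $167.25
Payment period 2: opening $167.25; interest $5.35 → $172.60; payment $13.80; balance $158.80
Payment period 3: opening $158.80; interest $5.08 → $163.88; payment $13.11; balance $150.77
Payment period 4: opening $150.77; interest $4.82 → $155.59; payment $12.44; balance $143.15
Payment period 5: opening $143.15; interest $4.58 → $147.73; payment $11.81; balance $135.92
Payment period 6: opening $135.92; interest $4.34 → $140.26; payment $11.22; balance $129.04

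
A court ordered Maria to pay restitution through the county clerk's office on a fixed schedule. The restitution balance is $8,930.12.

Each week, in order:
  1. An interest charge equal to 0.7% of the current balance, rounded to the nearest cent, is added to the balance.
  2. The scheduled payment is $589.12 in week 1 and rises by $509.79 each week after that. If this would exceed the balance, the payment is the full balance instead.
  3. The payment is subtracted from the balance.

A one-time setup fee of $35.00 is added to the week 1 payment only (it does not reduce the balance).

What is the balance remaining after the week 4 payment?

Week 1: $8,930.12 +$62.51 interest = $8,992.63; pay $589.12 (+ $35.00 fee) → $8,403.51
Week 2: $8,403.51 +$58.82 interest = $8,462.33; pay $1,098.91 → $7,363.42
Week 3: $7,363.42 +$51.54 interest = $7,414.96; pay $1,608.70 → $5,806.26
Week 4: $5,806.26 +$40.64 interest = $5,846.90; pay $2,118.49 → $3,728.41

$3,728.41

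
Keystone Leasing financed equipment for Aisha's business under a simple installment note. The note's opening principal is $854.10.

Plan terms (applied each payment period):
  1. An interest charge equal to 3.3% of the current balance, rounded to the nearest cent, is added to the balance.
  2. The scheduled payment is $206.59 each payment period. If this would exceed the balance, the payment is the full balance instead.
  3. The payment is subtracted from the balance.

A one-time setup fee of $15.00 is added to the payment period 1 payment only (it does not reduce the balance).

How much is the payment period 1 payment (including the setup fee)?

Payment period 1: $854.10 +$28.19 interest = $882.29; pay $206.59 (+ $15.00 fee) → $675.70

$221.59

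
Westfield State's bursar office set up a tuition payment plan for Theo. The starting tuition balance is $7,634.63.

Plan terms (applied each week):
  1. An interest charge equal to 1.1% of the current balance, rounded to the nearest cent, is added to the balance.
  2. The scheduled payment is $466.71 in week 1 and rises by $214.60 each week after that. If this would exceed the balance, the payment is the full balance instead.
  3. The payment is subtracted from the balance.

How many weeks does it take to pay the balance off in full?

8

Week 1: $7,634.63 +$83.98 interest = $7,718.61; pay $466.71 → $7,251.90
Week 2: $7,251.90 +$79.77 interest = $7,331.67; pay $681.31 → $6,650.36
Week 3: $6,650.36 +$73.15 interest = $6,723.51; pay $895.91 → $5,827.60
Week 4: $5,827.60 +$64.10 interest = $5,891.70; pay $1,110.51 → $4,781.19
Week 5: $4,781.19 +$52.59 interest = $4,833.78; pay $1,325.11 → $3,508.67
Week 6: $3,508.67 +$38.60 interest = $3,547.27; pay $1,539.71 → $2,007.56
Week 7: $2,007.56 +$22.08 interest = $2,029.64; pay $1,754.31 → $275.33
Week 8: $275.33 +$3.03 interest = $278.36; pay $278.36 → $0.00
Balance reaches $0.00 in week 8.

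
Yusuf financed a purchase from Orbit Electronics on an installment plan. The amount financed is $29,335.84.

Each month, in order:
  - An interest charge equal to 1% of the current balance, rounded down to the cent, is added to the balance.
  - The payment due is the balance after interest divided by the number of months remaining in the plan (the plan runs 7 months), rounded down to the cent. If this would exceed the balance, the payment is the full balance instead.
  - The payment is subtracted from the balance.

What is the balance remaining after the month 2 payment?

# | Opening | Interest | Payment | End bal
1 | $29,335.84 | $293.35 | $4,232.74 | $25,396.45
2 | $25,396.45 | $253.96 | $4,275.06 | $21,375.35

$21,375.35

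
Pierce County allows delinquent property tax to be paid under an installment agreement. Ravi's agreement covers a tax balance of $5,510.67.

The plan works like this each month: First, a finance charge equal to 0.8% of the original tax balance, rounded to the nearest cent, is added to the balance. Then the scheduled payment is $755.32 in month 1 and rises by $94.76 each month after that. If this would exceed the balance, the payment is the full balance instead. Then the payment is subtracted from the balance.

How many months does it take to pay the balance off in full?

# | Opening | Interest | Payment | End bal
1 | $5,510.67 | $44.09 | $755.32 | $4,799.44
2 | $4,799.44 | $44.09 | $850.08 | $3,993.45
3 | $3,993.45 | $44.09 | $944.84 | $3,092.70
4 | $3,092.70 | $44.09 | $1,039.60 | $2,097.19
5 | $2,097.19 | $44.09 | $1,134.36 | $1,006.92
6 | $1,006.92 | $44.09 | $1,051.01 | $0.00
Balance reaches $0.00 in month 6.

6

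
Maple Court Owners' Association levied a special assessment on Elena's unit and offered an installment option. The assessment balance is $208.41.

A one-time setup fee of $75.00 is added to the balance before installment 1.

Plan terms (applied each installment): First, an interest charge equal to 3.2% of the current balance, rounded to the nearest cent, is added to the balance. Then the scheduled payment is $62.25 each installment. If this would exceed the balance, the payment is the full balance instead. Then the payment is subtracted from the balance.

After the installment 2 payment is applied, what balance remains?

# | Opening | Interest | Payment | End bal
1 | $283.41 | $9.07 | $62.25 | $230.23
2 | $230.23 | $7.37 | $62.25 | $175.35

$175.35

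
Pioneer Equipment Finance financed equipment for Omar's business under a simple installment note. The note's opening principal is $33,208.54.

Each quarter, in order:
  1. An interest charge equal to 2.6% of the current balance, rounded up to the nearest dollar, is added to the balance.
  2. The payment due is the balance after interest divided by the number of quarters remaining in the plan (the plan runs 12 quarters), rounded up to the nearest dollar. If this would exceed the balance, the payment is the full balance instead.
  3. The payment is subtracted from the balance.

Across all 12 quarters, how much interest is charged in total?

Quarter 1: $33,208.54 +$864.00 interest = $34,072.54; pay $2,840.00 → $31,232.54
Quarter 2: $31,232.54 +$813.00 interest = $32,045.54; pay $2,914.00 → $29,131.54
Quarter 3: $29,131.54 +$758.00 interest = $29,889.54; pay $2,989.00 → $26,900.54
Quarter 4: $26,900.54 +$700.00 interest = $27,600.54; pay $3,067.00 → $24,533.54
Quarter 5: $24,533.54 +$638.00 interest = $25,171.54; pay $3,147.00 → $22,024.54
Quarter 6: $22,024.54 +$573.00 interest = $22,597.54; pay $3,229.00 → $19,368.54
Quarter 7: $19,368.54 +$504.00 interest = $19,872.54; pay $3,313.00 → $16,559.54
Quarter 8: $16,559.54 +$431.00 interest = $16,990.54; pay $3,399.00 → $13,591.54
Quarter 9: $13,591.54 +$354.00 interest = $13,945.54; pay $3,487.00 → $10,458.54
Quarter 10: $10,458.54 +$272.00 interest = $10,730.54; pay $3,577.00 → $7,153.54
Quarter 11: $7,153.54 +$186.00 interest = $7,339.54; pay $3,670.00 → $3,669.54
Quarter 12: $3,669.54 +$96.00 interest = $3,765.54; pay $3,765.54 → $0.00
Total interest: $864.00 + $813.00 + $758.00 + $700.00 + $638.00 + $573.00 + $504.00 + $431.00 + $354.00 + $272.00 + $186.00 + $96.00 = $6,189.00

$6,189.00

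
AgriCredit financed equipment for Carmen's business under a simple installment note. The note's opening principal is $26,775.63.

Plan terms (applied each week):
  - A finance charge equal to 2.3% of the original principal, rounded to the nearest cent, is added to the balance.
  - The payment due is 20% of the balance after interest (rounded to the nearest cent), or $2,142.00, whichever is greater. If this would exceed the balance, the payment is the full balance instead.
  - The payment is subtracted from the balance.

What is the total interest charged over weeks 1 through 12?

Week 1: opening $26,775.63; interest $615.84 → $27,391.47; payment $5,478.29; balance $21,913.18
Week 2: opening $21,913.18; interest $615.84 → $22,529.02; payment $4,505.80; balance $18,023.22
Week 3: opening $18,023.22; interest $615.84 → $18,639.06; payment $3,727.81; balance $14,911.25
Week 4: opening $14,911.25; interest $615.84 → $15,527.09; payment $3,105.42; balance $12,421.67
Week 5: opening $12,421.67; interest $615.84 → $13,037.51; payment $2,607.50; balance $10,430.01
Week 6: opening $10,430.01; interest $615.84 → $11,045.85; payment $2,209.17; balance $8,836.68
Week 7: opening $8,836.68; interest $615.84 → $9,452.52; payment $2,142.00; balance $7,310.52
Week 8: opening $7,310.52; interest $615.84 → $7,926.36; payment $2,142.00; balance $5,784.36
Week 9: opening $5,784.36; interest $615.84 → $6,400.20; payment $2,142.00; balance $4,258.20
Week 10: opening $4,258.20; interest $615.84 → $4,874.04; payment $2,142.00; balance $2,732.04
Week 11: opening $2,732.04; interest $615.84 → $3,347.88; payment $2,142.00; balance $1,205.88
Week 12: opening $1,205.88; interest $615.84 → $1,821.72; payment $1,821.72; balance $0.00
Total interest: $615.84 + $615.84 + $615.84 + $615.84 + $615.84 + $615.84 + $615.84 + $615.84 + $615.84 + $615.84 + $615.84 + $615.84 = $7,390.08

$7,390.08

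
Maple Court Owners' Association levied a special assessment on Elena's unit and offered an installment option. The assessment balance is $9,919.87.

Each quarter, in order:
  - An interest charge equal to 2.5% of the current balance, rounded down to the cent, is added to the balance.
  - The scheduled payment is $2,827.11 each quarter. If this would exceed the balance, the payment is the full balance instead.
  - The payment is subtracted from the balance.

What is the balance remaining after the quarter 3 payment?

# | Opening | Interest | Payment | End bal
1 | $9,919.87 | $247.99 | $2,827.11 | $7,340.75
2 | $7,340.75 | $183.51 | $2,827.11 | $4,697.15
3 | $4,697.15 | $117.42 | $2,827.11 | $1,987.46

$1,987.46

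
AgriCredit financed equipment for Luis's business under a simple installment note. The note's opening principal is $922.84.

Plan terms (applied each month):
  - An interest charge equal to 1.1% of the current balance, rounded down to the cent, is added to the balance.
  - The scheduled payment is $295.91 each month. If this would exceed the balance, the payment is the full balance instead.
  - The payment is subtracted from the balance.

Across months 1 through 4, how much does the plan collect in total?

Month 1: $922.84 +$10.15 interest = $932.99; pay $295.91 → $637.08
Month 2: $637.08 +$7.00 interest = $644.08; pay $295.91 → $348.17
Month 3: $348.17 +$3.82 interest = $351.99; pay $295.91 → $56.08
Month 4: $56.08 +$0.61 interest = $56.69; pay $56.69 → $0.00
Total paid: $944.42

$944.42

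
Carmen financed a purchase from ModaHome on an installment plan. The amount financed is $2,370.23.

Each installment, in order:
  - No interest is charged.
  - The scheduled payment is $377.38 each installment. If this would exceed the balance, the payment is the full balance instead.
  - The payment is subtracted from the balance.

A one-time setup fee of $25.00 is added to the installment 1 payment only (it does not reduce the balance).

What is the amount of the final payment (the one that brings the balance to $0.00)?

$105.95

Installment 1: $2,370.23 − $377.38 (+ $25.00 fee) → $1,992.85
Installment 2: $1,992.85 − $377.38 → $1,615.47
Installment 3: $1,615.47 − $377.38 → $1,238.09
Installment 4: $1,238.09 − $377.38 → $860.71
Installment 5: $860.71 − $377.38 → $483.33
Installment 6: $483.33 − $377.38 → $105.95
Installment 7: $105.95 − $105.95 → $0.00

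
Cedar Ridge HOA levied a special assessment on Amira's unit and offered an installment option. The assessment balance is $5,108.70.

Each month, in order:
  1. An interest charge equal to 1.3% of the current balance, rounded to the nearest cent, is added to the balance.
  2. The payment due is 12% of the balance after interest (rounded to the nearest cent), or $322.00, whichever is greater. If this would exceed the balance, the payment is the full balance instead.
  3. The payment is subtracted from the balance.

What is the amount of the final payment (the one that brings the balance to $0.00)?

Month 1: $5,108.70 +$66.41 interest = $5,175.11; pay $621.01 → $4,554.10
Month 2: $4,554.10 +$59.20 interest = $4,613.30; pay $553.60 → $4,059.70
Month 3: $4,059.70 +$52.78 interest = $4,112.48; pay $493.50 → $3,618.98
Month 4: $3,618.98 +$47.05 interest = $3,666.03; pay $439.92 → $3,226.11
Month 5: $3,226.11 +$41.94 interest = $3,268.05; pay $392.17 → $2,875.88
Month 6: $2,875.88 +$37.39 interest = $2,913.27; pay $349.59 → $2,563.68
Month 7: $2,563.68 +$33.33 interest = $2,597.01; pay $322.00 → $2,275.01
Month 8: $2,275.01 +$29.58 interest = $2,304.59; pay $322.00 → $1,982.59
Month 9: $1,982.59 +$25.77 interest = $2,008.36; pay $322.00 → $1,686.36
Month 10: $1,686.36 +$21.92 interest = $1,708.28; pay $322.00 → $1,386.28
Month 11: $1,386.28 +$18.02 interest = $1,404.30; pay $322.00 → $1,082.30
Month 12: $1,082.30 +$14.07 interest = $1,096.37; pay $322.00 → $774.37
Month 13: $774.37 +$10.07 interest = $784.44; pay $322.00 → $462.44
Month 14: $462.44 +$6.01 interest = $468.45; pay $322.00 → $146.45
Month 15: $146.45 +$1.90 interest = $148.35; pay $148.35 → $0.00

$148.35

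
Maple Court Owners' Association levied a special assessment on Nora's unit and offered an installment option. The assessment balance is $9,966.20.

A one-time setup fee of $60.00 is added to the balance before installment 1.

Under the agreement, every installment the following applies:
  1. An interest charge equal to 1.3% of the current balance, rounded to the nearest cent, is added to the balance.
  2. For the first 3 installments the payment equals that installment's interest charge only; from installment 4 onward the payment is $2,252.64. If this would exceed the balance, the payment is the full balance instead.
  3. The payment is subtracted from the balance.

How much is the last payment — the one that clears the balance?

$1,387.83

Installment 1: $10,026.20 +$130.34 interest = $10,156.54; pay $130.34 → $10,026.20
Installment 2: $10,026.20 +$130.34 interest = $10,156.54; pay $130.34 → $10,026.20
Installment 3: $10,026.20 +$130.34 interest = $10,156.54; pay $130.34 → $10,026.20
Installment 4: $10,026.20 +$130.34 interest = $10,156.54; pay $2,252.64 → $7,903.90
Installment 5: $7,903.90 +$102.75 interest = $8,006.65; pay $2,252.64 → $5,754.01
Installment 6: $5,754.01 +$74.80 interest = $5,828.81; pay $2,252.64 → $3,576.17
Installment 7: $3,576.17 +$46.49 interest = $3,622.66; pay $2,252.64 → $1,370.02
Installment 8: $1,370.02 +$17.81 interest = $1,387.83; pay $1,387.83 → $0.00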